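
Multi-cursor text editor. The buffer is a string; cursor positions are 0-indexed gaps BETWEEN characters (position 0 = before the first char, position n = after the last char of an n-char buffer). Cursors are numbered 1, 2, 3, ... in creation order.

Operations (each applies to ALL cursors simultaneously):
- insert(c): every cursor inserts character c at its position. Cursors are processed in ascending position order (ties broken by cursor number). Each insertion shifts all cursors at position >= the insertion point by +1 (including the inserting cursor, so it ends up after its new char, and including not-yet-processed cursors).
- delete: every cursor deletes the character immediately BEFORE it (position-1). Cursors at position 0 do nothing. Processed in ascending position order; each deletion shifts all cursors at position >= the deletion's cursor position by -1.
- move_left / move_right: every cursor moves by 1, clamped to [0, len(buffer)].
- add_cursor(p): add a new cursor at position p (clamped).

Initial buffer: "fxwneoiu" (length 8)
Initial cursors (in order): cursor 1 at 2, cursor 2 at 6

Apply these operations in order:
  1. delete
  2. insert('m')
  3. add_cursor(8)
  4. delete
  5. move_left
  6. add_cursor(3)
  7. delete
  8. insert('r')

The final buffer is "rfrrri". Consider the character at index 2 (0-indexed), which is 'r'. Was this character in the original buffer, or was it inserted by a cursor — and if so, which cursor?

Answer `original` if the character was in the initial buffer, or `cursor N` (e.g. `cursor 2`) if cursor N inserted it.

Answer: cursor 2

Derivation:
After op 1 (delete): buffer="fwneiu" (len 6), cursors c1@1 c2@4, authorship ......
After op 2 (insert('m')): buffer="fmwnemiu" (len 8), cursors c1@2 c2@6, authorship .1...2..
After op 3 (add_cursor(8)): buffer="fmwnemiu" (len 8), cursors c1@2 c2@6 c3@8, authorship .1...2..
After op 4 (delete): buffer="fwnei" (len 5), cursors c1@1 c2@4 c3@5, authorship .....
After op 5 (move_left): buffer="fwnei" (len 5), cursors c1@0 c2@3 c3@4, authorship .....
After op 6 (add_cursor(3)): buffer="fwnei" (len 5), cursors c1@0 c2@3 c4@3 c3@4, authorship .....
After op 7 (delete): buffer="fi" (len 2), cursors c1@0 c2@1 c3@1 c4@1, authorship ..
After op 8 (insert('r')): buffer="rfrrri" (len 6), cursors c1@1 c2@5 c3@5 c4@5, authorship 1.234.
Authorship (.=original, N=cursor N): 1 . 2 3 4 .
Index 2: author = 2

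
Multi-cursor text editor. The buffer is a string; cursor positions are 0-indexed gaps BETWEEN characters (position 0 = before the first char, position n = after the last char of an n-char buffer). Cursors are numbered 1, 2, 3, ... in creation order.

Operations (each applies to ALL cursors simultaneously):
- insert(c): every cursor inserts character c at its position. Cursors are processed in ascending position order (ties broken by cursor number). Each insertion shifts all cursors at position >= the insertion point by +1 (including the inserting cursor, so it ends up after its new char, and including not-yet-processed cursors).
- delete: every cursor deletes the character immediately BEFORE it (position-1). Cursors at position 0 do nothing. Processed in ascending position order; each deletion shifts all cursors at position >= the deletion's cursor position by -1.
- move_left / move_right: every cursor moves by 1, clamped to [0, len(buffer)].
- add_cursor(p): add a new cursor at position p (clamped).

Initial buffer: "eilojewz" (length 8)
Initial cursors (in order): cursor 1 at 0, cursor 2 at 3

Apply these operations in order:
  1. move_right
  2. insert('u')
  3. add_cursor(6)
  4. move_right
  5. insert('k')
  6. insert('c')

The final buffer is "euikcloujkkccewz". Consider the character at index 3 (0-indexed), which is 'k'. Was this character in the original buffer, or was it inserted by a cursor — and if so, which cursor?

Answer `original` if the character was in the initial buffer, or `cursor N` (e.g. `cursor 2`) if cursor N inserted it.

After op 1 (move_right): buffer="eilojewz" (len 8), cursors c1@1 c2@4, authorship ........
After op 2 (insert('u')): buffer="euiloujewz" (len 10), cursors c1@2 c2@6, authorship .1...2....
After op 3 (add_cursor(6)): buffer="euiloujewz" (len 10), cursors c1@2 c2@6 c3@6, authorship .1...2....
After op 4 (move_right): buffer="euiloujewz" (len 10), cursors c1@3 c2@7 c3@7, authorship .1...2....
After op 5 (insert('k')): buffer="euikloujkkewz" (len 13), cursors c1@4 c2@10 c3@10, authorship .1.1..2.23...
After op 6 (insert('c')): buffer="euikcloujkkccewz" (len 16), cursors c1@5 c2@13 c3@13, authorship .1.11..2.2323...
Authorship (.=original, N=cursor N): . 1 . 1 1 . . 2 . 2 3 2 3 . . .
Index 3: author = 1

Answer: cursor 1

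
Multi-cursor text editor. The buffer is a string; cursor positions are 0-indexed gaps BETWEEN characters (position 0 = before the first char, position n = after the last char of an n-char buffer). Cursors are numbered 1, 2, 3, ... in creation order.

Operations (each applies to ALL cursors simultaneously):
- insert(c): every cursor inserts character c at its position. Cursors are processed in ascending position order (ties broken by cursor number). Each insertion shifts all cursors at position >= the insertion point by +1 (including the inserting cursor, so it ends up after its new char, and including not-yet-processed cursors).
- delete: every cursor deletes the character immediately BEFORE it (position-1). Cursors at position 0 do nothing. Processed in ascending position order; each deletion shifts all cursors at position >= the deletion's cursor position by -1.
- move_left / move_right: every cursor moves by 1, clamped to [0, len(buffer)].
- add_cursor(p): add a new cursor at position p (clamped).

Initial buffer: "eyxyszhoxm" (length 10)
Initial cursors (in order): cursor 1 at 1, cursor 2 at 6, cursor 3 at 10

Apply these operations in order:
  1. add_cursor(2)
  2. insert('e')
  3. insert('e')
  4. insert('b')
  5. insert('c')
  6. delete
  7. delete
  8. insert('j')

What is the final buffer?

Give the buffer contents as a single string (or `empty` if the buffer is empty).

After op 1 (add_cursor(2)): buffer="eyxyszhoxm" (len 10), cursors c1@1 c4@2 c2@6 c3@10, authorship ..........
After op 2 (insert('e')): buffer="eeyexyszehoxme" (len 14), cursors c1@2 c4@4 c2@9 c3@14, authorship .1.4....2....3
After op 3 (insert('e')): buffer="eeeyeexyszeehoxmee" (len 18), cursors c1@3 c4@6 c2@12 c3@18, authorship .11.44....22....33
After op 4 (insert('b')): buffer="eeebyeebxyszeebhoxmeeb" (len 22), cursors c1@4 c4@8 c2@15 c3@22, authorship .111.444....222....333
After op 5 (insert('c')): buffer="eeebcyeebcxyszeebchoxmeebc" (len 26), cursors c1@5 c4@10 c2@18 c3@26, authorship .1111.4444....2222....3333
After op 6 (delete): buffer="eeebyeebxyszeebhoxmeeb" (len 22), cursors c1@4 c4@8 c2@15 c3@22, authorship .111.444....222....333
After op 7 (delete): buffer="eeeyeexyszeehoxmee" (len 18), cursors c1@3 c4@6 c2@12 c3@18, authorship .11.44....22....33
After op 8 (insert('j')): buffer="eeejyeejxyszeejhoxmeej" (len 22), cursors c1@4 c4@8 c2@15 c3@22, authorship .111.444....222....333

Answer: eeejyeejxyszeejhoxmeej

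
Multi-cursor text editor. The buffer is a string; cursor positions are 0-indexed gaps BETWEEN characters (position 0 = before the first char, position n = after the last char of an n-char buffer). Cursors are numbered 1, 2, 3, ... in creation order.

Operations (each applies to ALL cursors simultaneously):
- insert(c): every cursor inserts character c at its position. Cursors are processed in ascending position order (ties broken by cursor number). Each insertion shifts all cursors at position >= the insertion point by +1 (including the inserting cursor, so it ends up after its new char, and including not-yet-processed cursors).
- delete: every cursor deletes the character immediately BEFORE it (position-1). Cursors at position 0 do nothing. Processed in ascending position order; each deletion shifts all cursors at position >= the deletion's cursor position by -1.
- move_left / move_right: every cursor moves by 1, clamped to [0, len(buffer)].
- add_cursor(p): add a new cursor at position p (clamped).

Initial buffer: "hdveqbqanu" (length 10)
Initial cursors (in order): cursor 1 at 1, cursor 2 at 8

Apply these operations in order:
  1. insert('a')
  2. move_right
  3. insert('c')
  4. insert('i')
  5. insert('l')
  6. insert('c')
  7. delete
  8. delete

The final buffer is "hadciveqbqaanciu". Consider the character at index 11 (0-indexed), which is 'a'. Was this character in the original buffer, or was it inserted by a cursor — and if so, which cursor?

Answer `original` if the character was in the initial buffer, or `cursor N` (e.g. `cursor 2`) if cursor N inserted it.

Answer: cursor 2

Derivation:
After op 1 (insert('a')): buffer="hadveqbqaanu" (len 12), cursors c1@2 c2@10, authorship .1.......2..
After op 2 (move_right): buffer="hadveqbqaanu" (len 12), cursors c1@3 c2@11, authorship .1.......2..
After op 3 (insert('c')): buffer="hadcveqbqaancu" (len 14), cursors c1@4 c2@13, authorship .1.1......2.2.
After op 4 (insert('i')): buffer="hadciveqbqaanciu" (len 16), cursors c1@5 c2@15, authorship .1.11......2.22.
After op 5 (insert('l')): buffer="hadcilveqbqaancilu" (len 18), cursors c1@6 c2@17, authorship .1.111......2.222.
After op 6 (insert('c')): buffer="hadcilcveqbqaancilcu" (len 20), cursors c1@7 c2@19, authorship .1.1111......2.2222.
After op 7 (delete): buffer="hadcilveqbqaancilu" (len 18), cursors c1@6 c2@17, authorship .1.111......2.222.
After op 8 (delete): buffer="hadciveqbqaanciu" (len 16), cursors c1@5 c2@15, authorship .1.11......2.22.
Authorship (.=original, N=cursor N): . 1 . 1 1 . . . . . . 2 . 2 2 .
Index 11: author = 2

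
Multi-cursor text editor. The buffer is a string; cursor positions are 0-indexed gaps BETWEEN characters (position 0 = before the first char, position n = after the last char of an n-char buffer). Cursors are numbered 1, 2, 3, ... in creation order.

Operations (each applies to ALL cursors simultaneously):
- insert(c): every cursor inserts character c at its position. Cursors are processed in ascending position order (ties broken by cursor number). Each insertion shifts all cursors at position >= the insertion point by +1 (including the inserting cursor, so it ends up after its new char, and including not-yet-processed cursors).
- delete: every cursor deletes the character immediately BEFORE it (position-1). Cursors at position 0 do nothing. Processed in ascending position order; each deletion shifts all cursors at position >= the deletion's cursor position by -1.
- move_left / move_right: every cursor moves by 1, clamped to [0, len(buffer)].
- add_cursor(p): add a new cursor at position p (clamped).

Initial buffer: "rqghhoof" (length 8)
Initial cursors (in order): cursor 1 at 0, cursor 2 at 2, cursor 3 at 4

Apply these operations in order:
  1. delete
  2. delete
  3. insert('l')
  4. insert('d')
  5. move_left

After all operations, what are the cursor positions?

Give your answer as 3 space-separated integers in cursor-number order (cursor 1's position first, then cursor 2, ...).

Answer: 5 5 5

Derivation:
After op 1 (delete): buffer="rghoof" (len 6), cursors c1@0 c2@1 c3@2, authorship ......
After op 2 (delete): buffer="hoof" (len 4), cursors c1@0 c2@0 c3@0, authorship ....
After op 3 (insert('l')): buffer="lllhoof" (len 7), cursors c1@3 c2@3 c3@3, authorship 123....
After op 4 (insert('d')): buffer="llldddhoof" (len 10), cursors c1@6 c2@6 c3@6, authorship 123123....
After op 5 (move_left): buffer="llldddhoof" (len 10), cursors c1@5 c2@5 c3@5, authorship 123123....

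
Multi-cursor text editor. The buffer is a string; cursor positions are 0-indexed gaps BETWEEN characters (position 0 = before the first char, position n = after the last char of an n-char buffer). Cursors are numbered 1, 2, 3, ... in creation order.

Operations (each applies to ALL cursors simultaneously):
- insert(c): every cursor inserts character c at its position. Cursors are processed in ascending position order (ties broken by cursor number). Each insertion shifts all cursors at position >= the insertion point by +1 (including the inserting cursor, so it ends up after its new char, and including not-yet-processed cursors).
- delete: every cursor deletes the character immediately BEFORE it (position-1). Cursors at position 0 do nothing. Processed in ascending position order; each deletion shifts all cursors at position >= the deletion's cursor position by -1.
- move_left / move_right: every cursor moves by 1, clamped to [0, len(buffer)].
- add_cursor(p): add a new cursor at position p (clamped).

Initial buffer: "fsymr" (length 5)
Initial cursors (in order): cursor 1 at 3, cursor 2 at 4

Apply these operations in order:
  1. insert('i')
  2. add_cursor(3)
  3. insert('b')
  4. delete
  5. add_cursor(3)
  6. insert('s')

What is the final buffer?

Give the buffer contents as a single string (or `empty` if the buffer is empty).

After op 1 (insert('i')): buffer="fsyimir" (len 7), cursors c1@4 c2@6, authorship ...1.2.
After op 2 (add_cursor(3)): buffer="fsyimir" (len 7), cursors c3@3 c1@4 c2@6, authorship ...1.2.
After op 3 (insert('b')): buffer="fsybibmibr" (len 10), cursors c3@4 c1@6 c2@9, authorship ...311.22.
After op 4 (delete): buffer="fsyimir" (len 7), cursors c3@3 c1@4 c2@6, authorship ...1.2.
After op 5 (add_cursor(3)): buffer="fsyimir" (len 7), cursors c3@3 c4@3 c1@4 c2@6, authorship ...1.2.
After op 6 (insert('s')): buffer="fsyssismisr" (len 11), cursors c3@5 c4@5 c1@7 c2@10, authorship ...3411.22.

Answer: fsyssismisr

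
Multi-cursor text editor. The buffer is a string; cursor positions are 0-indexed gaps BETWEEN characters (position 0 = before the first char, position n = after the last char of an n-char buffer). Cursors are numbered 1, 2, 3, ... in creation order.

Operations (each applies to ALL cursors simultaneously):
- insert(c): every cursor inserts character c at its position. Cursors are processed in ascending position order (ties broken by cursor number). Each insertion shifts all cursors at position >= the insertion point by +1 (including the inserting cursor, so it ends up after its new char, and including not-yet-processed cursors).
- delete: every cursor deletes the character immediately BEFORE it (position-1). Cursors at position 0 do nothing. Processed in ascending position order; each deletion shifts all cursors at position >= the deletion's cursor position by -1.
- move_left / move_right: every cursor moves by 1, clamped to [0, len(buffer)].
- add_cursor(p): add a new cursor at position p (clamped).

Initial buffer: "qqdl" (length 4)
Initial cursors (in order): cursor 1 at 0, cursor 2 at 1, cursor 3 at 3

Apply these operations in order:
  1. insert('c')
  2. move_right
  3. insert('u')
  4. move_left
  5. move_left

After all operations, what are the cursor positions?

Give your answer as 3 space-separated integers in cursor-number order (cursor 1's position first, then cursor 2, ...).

After op 1 (insert('c')): buffer="cqcqdcl" (len 7), cursors c1@1 c2@3 c3@6, authorship 1.2..3.
After op 2 (move_right): buffer="cqcqdcl" (len 7), cursors c1@2 c2@4 c3@7, authorship 1.2..3.
After op 3 (insert('u')): buffer="cqucqudclu" (len 10), cursors c1@3 c2@6 c3@10, authorship 1.12.2.3.3
After op 4 (move_left): buffer="cqucqudclu" (len 10), cursors c1@2 c2@5 c3@9, authorship 1.12.2.3.3
After op 5 (move_left): buffer="cqucqudclu" (len 10), cursors c1@1 c2@4 c3@8, authorship 1.12.2.3.3

Answer: 1 4 8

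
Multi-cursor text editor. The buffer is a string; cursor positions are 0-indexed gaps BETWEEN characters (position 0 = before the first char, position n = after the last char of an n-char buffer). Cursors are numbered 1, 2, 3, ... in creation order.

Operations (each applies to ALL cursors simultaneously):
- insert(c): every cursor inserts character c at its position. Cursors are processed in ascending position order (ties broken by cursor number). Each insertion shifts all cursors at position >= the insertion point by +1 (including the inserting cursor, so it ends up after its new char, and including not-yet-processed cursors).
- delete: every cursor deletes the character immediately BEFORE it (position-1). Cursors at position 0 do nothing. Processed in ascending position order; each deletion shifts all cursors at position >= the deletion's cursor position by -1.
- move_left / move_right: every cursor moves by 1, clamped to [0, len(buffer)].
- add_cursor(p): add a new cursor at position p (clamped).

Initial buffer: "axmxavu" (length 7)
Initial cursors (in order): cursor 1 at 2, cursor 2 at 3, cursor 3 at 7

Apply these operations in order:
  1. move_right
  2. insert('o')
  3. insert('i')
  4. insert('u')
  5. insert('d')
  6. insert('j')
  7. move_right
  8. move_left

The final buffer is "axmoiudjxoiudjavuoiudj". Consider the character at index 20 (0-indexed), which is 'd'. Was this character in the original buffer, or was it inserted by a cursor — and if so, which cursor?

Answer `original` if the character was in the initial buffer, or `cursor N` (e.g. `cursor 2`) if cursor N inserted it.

After op 1 (move_right): buffer="axmxavu" (len 7), cursors c1@3 c2@4 c3@7, authorship .......
After op 2 (insert('o')): buffer="axmoxoavuo" (len 10), cursors c1@4 c2@6 c3@10, authorship ...1.2...3
After op 3 (insert('i')): buffer="axmoixoiavuoi" (len 13), cursors c1@5 c2@8 c3@13, authorship ...11.22...33
After op 4 (insert('u')): buffer="axmoiuxoiuavuoiu" (len 16), cursors c1@6 c2@10 c3@16, authorship ...111.222...333
After op 5 (insert('d')): buffer="axmoiudxoiudavuoiud" (len 19), cursors c1@7 c2@12 c3@19, authorship ...1111.2222...3333
After op 6 (insert('j')): buffer="axmoiudjxoiudjavuoiudj" (len 22), cursors c1@8 c2@14 c3@22, authorship ...11111.22222...33333
After op 7 (move_right): buffer="axmoiudjxoiudjavuoiudj" (len 22), cursors c1@9 c2@15 c3@22, authorship ...11111.22222...33333
After op 8 (move_left): buffer="axmoiudjxoiudjavuoiudj" (len 22), cursors c1@8 c2@14 c3@21, authorship ...11111.22222...33333
Authorship (.=original, N=cursor N): . . . 1 1 1 1 1 . 2 2 2 2 2 . . . 3 3 3 3 3
Index 20: author = 3

Answer: cursor 3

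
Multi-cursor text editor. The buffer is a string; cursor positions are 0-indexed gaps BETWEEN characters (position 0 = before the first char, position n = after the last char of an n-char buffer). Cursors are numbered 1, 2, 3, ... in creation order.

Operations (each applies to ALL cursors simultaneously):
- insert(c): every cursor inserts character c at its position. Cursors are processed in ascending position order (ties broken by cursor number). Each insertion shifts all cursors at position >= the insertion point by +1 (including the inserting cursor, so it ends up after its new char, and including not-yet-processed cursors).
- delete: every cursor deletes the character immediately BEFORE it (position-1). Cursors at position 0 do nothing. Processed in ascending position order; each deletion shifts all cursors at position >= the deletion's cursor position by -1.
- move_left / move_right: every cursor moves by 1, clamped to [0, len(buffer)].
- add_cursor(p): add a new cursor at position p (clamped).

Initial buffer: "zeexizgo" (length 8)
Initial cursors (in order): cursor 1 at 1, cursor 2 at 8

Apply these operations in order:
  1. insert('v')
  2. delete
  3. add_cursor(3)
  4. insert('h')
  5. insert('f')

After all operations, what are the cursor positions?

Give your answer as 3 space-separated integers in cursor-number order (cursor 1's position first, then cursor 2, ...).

Answer: 3 14 7

Derivation:
After op 1 (insert('v')): buffer="zveexizgov" (len 10), cursors c1@2 c2@10, authorship .1.......2
After op 2 (delete): buffer="zeexizgo" (len 8), cursors c1@1 c2@8, authorship ........
After op 3 (add_cursor(3)): buffer="zeexizgo" (len 8), cursors c1@1 c3@3 c2@8, authorship ........
After op 4 (insert('h')): buffer="zheehxizgoh" (len 11), cursors c1@2 c3@5 c2@11, authorship .1..3.....2
After op 5 (insert('f')): buffer="zhfeehfxizgohf" (len 14), cursors c1@3 c3@7 c2@14, authorship .11..33.....22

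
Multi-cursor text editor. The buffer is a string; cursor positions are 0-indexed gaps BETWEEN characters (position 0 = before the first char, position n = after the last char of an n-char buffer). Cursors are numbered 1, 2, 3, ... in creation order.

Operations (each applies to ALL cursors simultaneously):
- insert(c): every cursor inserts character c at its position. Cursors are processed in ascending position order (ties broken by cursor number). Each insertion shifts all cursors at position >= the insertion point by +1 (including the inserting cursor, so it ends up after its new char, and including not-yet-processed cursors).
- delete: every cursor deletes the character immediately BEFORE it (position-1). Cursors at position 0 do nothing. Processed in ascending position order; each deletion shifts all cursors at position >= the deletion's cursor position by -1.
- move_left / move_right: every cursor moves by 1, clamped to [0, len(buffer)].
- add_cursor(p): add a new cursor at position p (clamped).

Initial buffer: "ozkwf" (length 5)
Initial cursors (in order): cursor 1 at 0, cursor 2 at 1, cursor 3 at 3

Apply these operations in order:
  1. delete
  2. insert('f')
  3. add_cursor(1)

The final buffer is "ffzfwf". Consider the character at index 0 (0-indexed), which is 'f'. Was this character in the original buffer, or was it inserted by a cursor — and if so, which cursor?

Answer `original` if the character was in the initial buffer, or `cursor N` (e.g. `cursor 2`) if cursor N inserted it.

After op 1 (delete): buffer="zwf" (len 3), cursors c1@0 c2@0 c3@1, authorship ...
After op 2 (insert('f')): buffer="ffzfwf" (len 6), cursors c1@2 c2@2 c3@4, authorship 12.3..
After op 3 (add_cursor(1)): buffer="ffzfwf" (len 6), cursors c4@1 c1@2 c2@2 c3@4, authorship 12.3..
Authorship (.=original, N=cursor N): 1 2 . 3 . .
Index 0: author = 1

Answer: cursor 1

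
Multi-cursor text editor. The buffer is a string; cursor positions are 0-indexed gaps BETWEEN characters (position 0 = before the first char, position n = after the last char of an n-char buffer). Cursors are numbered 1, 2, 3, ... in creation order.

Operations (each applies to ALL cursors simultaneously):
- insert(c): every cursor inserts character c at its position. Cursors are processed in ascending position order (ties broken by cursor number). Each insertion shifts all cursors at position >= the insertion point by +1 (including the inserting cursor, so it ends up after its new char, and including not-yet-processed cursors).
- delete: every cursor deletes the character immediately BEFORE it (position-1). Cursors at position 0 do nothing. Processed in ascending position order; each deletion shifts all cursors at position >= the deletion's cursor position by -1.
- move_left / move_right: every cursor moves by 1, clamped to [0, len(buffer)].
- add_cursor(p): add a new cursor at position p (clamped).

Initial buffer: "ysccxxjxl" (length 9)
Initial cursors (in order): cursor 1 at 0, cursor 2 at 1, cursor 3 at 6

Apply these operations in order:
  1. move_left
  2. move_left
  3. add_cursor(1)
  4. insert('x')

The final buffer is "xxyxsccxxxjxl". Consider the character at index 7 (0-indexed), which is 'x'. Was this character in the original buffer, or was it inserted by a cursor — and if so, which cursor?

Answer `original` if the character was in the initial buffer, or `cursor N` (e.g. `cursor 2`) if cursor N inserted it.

After op 1 (move_left): buffer="ysccxxjxl" (len 9), cursors c1@0 c2@0 c3@5, authorship .........
After op 2 (move_left): buffer="ysccxxjxl" (len 9), cursors c1@0 c2@0 c3@4, authorship .........
After op 3 (add_cursor(1)): buffer="ysccxxjxl" (len 9), cursors c1@0 c2@0 c4@1 c3@4, authorship .........
After op 4 (insert('x')): buffer="xxyxsccxxxjxl" (len 13), cursors c1@2 c2@2 c4@4 c3@8, authorship 12.4...3.....
Authorship (.=original, N=cursor N): 1 2 . 4 . . . 3 . . . . .
Index 7: author = 3

Answer: cursor 3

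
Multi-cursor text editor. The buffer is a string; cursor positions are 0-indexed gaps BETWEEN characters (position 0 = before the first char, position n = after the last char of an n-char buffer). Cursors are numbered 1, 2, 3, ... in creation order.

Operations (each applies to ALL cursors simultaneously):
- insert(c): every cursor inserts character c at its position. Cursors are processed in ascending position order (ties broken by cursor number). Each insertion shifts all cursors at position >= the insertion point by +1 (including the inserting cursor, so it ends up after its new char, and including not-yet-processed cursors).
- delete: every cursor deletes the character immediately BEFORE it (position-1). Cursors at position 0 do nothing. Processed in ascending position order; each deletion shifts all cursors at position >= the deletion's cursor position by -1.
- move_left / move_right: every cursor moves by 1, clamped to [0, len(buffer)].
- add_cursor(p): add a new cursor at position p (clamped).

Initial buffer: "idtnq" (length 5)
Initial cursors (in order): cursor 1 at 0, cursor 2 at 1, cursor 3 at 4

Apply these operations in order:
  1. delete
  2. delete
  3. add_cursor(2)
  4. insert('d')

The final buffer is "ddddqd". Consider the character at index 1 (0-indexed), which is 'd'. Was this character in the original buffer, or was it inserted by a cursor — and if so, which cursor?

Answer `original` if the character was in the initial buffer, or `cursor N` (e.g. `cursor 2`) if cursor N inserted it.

Answer: cursor 2

Derivation:
After op 1 (delete): buffer="dtq" (len 3), cursors c1@0 c2@0 c3@2, authorship ...
After op 2 (delete): buffer="dq" (len 2), cursors c1@0 c2@0 c3@1, authorship ..
After op 3 (add_cursor(2)): buffer="dq" (len 2), cursors c1@0 c2@0 c3@1 c4@2, authorship ..
After op 4 (insert('d')): buffer="ddddqd" (len 6), cursors c1@2 c2@2 c3@4 c4@6, authorship 12.3.4
Authorship (.=original, N=cursor N): 1 2 . 3 . 4
Index 1: author = 2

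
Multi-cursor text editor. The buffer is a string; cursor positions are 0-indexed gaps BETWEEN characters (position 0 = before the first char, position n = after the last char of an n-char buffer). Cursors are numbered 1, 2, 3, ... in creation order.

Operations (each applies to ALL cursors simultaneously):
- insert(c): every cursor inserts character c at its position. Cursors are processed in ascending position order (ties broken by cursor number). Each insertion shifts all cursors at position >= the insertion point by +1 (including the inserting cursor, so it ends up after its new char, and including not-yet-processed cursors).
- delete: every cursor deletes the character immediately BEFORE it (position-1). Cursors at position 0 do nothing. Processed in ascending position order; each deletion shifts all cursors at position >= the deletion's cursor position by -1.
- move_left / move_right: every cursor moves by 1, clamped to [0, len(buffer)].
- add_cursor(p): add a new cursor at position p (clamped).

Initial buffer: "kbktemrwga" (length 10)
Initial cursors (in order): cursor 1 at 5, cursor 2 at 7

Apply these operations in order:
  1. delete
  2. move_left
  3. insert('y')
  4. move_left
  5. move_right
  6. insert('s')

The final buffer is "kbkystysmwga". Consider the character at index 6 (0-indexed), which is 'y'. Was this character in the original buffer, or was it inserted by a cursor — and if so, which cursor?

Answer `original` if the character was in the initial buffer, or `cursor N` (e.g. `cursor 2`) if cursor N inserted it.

After op 1 (delete): buffer="kbktmwga" (len 8), cursors c1@4 c2@5, authorship ........
After op 2 (move_left): buffer="kbktmwga" (len 8), cursors c1@3 c2@4, authorship ........
After op 3 (insert('y')): buffer="kbkytymwga" (len 10), cursors c1@4 c2@6, authorship ...1.2....
After op 4 (move_left): buffer="kbkytymwga" (len 10), cursors c1@3 c2@5, authorship ...1.2....
After op 5 (move_right): buffer="kbkytymwga" (len 10), cursors c1@4 c2@6, authorship ...1.2....
After op 6 (insert('s')): buffer="kbkystysmwga" (len 12), cursors c1@5 c2@8, authorship ...11.22....
Authorship (.=original, N=cursor N): . . . 1 1 . 2 2 . . . .
Index 6: author = 2

Answer: cursor 2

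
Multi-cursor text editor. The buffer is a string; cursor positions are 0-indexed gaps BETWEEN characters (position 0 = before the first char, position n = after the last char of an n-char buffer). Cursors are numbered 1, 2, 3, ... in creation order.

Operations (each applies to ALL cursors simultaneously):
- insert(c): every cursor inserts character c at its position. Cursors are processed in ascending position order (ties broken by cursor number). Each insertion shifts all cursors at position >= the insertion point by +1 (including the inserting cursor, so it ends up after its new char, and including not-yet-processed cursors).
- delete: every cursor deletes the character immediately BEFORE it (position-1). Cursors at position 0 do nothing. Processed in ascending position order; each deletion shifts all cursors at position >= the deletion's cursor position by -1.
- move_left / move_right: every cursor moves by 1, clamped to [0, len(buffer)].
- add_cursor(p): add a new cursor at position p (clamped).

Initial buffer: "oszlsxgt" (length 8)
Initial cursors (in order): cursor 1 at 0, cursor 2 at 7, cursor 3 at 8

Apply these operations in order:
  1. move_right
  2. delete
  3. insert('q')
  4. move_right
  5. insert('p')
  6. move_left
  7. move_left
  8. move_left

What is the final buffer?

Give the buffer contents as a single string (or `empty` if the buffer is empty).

Answer: qspzlsxqqpp

Derivation:
After op 1 (move_right): buffer="oszlsxgt" (len 8), cursors c1@1 c2@8 c3@8, authorship ........
After op 2 (delete): buffer="szlsx" (len 5), cursors c1@0 c2@5 c3@5, authorship .....
After op 3 (insert('q')): buffer="qszlsxqq" (len 8), cursors c1@1 c2@8 c3@8, authorship 1.....23
After op 4 (move_right): buffer="qszlsxqq" (len 8), cursors c1@2 c2@8 c3@8, authorship 1.....23
After op 5 (insert('p')): buffer="qspzlsxqqpp" (len 11), cursors c1@3 c2@11 c3@11, authorship 1.1....2323
After op 6 (move_left): buffer="qspzlsxqqpp" (len 11), cursors c1@2 c2@10 c3@10, authorship 1.1....2323
After op 7 (move_left): buffer="qspzlsxqqpp" (len 11), cursors c1@1 c2@9 c3@9, authorship 1.1....2323
After op 8 (move_left): buffer="qspzlsxqqpp" (len 11), cursors c1@0 c2@8 c3@8, authorship 1.1....2323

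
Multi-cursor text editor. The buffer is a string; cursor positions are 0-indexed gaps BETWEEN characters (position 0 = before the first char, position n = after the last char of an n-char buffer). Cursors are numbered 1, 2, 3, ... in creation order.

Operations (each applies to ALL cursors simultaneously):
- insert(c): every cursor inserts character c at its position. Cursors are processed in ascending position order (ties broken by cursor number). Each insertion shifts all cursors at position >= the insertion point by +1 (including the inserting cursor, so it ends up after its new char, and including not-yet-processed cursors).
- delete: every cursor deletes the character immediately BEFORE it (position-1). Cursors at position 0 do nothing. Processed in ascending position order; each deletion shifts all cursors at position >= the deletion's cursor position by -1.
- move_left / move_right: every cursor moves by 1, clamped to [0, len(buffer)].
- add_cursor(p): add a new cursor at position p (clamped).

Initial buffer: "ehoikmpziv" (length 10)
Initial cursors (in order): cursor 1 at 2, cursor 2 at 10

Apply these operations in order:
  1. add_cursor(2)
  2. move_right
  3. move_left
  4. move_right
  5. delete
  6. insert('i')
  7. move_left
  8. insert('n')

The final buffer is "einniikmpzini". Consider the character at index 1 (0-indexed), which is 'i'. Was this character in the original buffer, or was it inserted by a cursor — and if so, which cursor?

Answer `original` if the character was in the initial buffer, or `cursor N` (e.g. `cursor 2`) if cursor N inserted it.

After op 1 (add_cursor(2)): buffer="ehoikmpziv" (len 10), cursors c1@2 c3@2 c2@10, authorship ..........
After op 2 (move_right): buffer="ehoikmpziv" (len 10), cursors c1@3 c3@3 c2@10, authorship ..........
After op 3 (move_left): buffer="ehoikmpziv" (len 10), cursors c1@2 c3@2 c2@9, authorship ..........
After op 4 (move_right): buffer="ehoikmpziv" (len 10), cursors c1@3 c3@3 c2@10, authorship ..........
After op 5 (delete): buffer="eikmpzi" (len 7), cursors c1@1 c3@1 c2@7, authorship .......
After op 6 (insert('i')): buffer="eiiikmpzii" (len 10), cursors c1@3 c3@3 c2@10, authorship .13......2
After op 7 (move_left): buffer="eiiikmpzii" (len 10), cursors c1@2 c3@2 c2@9, authorship .13......2
After op 8 (insert('n')): buffer="einniikmpzini" (len 13), cursors c1@4 c3@4 c2@12, authorship .1133......22
Authorship (.=original, N=cursor N): . 1 1 3 3 . . . . . . 2 2
Index 1: author = 1

Answer: cursor 1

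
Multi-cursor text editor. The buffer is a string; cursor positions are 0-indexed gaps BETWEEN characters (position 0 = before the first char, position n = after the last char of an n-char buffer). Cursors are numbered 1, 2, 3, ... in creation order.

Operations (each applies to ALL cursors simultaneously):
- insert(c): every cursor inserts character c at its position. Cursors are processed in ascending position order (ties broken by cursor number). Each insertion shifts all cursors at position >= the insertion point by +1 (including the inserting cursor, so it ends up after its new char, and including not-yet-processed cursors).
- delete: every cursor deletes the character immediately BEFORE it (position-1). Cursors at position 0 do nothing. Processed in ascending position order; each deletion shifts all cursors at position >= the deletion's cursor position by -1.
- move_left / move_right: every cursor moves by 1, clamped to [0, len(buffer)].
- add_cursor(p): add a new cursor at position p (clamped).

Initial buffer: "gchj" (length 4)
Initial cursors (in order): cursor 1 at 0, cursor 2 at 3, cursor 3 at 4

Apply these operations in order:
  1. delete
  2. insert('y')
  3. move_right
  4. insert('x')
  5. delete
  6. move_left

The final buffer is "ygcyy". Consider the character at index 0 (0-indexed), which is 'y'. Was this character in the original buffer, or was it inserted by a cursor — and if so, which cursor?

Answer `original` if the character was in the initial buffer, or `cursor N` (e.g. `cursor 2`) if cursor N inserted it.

Answer: cursor 1

Derivation:
After op 1 (delete): buffer="gc" (len 2), cursors c1@0 c2@2 c3@2, authorship ..
After op 2 (insert('y')): buffer="ygcyy" (len 5), cursors c1@1 c2@5 c3@5, authorship 1..23
After op 3 (move_right): buffer="ygcyy" (len 5), cursors c1@2 c2@5 c3@5, authorship 1..23
After op 4 (insert('x')): buffer="ygxcyyxx" (len 8), cursors c1@3 c2@8 c3@8, authorship 1.1.2323
After op 5 (delete): buffer="ygcyy" (len 5), cursors c1@2 c2@5 c3@5, authorship 1..23
After op 6 (move_left): buffer="ygcyy" (len 5), cursors c1@1 c2@4 c3@4, authorship 1..23
Authorship (.=original, N=cursor N): 1 . . 2 3
Index 0: author = 1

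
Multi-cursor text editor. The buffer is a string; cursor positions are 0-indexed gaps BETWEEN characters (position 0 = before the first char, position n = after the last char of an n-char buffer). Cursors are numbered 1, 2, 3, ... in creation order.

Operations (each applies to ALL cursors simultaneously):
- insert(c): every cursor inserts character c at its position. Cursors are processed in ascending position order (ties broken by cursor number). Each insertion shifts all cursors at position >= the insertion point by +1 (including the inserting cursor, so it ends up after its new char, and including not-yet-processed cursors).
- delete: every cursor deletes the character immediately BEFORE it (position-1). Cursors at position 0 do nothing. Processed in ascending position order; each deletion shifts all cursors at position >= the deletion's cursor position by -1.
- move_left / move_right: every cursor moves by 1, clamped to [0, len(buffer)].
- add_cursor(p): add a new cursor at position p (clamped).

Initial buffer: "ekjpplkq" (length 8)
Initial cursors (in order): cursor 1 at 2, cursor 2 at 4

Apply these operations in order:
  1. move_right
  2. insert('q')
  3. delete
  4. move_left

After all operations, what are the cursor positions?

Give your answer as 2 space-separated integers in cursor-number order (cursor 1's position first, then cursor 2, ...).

After op 1 (move_right): buffer="ekjpplkq" (len 8), cursors c1@3 c2@5, authorship ........
After op 2 (insert('q')): buffer="ekjqppqlkq" (len 10), cursors c1@4 c2@7, authorship ...1..2...
After op 3 (delete): buffer="ekjpplkq" (len 8), cursors c1@3 c2@5, authorship ........
After op 4 (move_left): buffer="ekjpplkq" (len 8), cursors c1@2 c2@4, authorship ........

Answer: 2 4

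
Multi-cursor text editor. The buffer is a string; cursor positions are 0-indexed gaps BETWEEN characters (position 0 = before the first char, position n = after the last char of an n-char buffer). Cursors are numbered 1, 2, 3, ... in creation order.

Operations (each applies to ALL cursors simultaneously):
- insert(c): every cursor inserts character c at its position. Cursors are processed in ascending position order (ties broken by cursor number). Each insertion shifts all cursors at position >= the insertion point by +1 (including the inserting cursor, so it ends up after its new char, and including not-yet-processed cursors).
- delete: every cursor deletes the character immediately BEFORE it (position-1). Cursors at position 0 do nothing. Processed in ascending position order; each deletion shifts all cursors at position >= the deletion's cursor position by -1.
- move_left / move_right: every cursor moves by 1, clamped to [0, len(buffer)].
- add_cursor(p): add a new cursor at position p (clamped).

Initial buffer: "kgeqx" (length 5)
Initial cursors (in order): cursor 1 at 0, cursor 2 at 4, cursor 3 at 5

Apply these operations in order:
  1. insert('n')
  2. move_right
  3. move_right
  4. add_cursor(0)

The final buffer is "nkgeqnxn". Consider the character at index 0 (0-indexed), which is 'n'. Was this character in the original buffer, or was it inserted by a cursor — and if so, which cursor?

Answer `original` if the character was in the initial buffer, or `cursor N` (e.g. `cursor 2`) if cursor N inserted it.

Answer: cursor 1

Derivation:
After op 1 (insert('n')): buffer="nkgeqnxn" (len 8), cursors c1@1 c2@6 c3@8, authorship 1....2.3
After op 2 (move_right): buffer="nkgeqnxn" (len 8), cursors c1@2 c2@7 c3@8, authorship 1....2.3
After op 3 (move_right): buffer="nkgeqnxn" (len 8), cursors c1@3 c2@8 c3@8, authorship 1....2.3
After op 4 (add_cursor(0)): buffer="nkgeqnxn" (len 8), cursors c4@0 c1@3 c2@8 c3@8, authorship 1....2.3
Authorship (.=original, N=cursor N): 1 . . . . 2 . 3
Index 0: author = 1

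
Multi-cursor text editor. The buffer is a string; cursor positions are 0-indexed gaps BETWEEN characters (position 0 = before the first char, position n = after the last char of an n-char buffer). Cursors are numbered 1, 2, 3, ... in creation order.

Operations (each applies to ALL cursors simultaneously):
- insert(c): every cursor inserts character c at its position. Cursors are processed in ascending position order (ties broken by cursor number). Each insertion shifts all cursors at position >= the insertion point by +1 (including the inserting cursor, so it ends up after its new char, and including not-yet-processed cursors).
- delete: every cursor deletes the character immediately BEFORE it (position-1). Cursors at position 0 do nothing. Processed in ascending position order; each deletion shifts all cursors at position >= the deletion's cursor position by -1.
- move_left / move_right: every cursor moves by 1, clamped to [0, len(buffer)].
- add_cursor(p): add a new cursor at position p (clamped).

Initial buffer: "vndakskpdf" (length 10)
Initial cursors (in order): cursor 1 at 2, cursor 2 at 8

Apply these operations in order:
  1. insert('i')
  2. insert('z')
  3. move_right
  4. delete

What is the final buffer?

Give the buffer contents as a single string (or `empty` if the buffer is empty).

Answer: vnizakskpizf

Derivation:
After op 1 (insert('i')): buffer="vnidakskpidf" (len 12), cursors c1@3 c2@10, authorship ..1......2..
After op 2 (insert('z')): buffer="vnizdakskpizdf" (len 14), cursors c1@4 c2@12, authorship ..11......22..
After op 3 (move_right): buffer="vnizdakskpizdf" (len 14), cursors c1@5 c2@13, authorship ..11......22..
After op 4 (delete): buffer="vnizakskpizf" (len 12), cursors c1@4 c2@11, authorship ..11.....22.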